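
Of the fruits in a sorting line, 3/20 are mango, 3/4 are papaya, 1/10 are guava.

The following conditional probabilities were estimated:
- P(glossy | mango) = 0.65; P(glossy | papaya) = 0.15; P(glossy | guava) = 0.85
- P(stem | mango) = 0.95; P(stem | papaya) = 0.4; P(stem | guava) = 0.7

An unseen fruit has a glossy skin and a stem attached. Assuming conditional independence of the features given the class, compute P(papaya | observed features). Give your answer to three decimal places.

mango: 0.15 × 0.65 × 0.95 = 0.092625
papaya: 0.75 × 0.15 × 0.4 = 0.045
guava: 0.1 × 0.85 × 0.7 = 0.0595
P(papaya | x) = 0.045 / 0.197125 ≈ 0.228

0.228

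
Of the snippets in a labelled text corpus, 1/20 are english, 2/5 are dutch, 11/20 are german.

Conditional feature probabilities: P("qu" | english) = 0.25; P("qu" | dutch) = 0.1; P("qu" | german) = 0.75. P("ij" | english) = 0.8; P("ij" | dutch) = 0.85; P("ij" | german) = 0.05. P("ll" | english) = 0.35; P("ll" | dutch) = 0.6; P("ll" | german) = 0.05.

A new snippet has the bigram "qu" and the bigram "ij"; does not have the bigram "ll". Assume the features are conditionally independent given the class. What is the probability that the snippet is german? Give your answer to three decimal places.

0.494

english: 0.05 × 0.25 × 0.8 × (1−0.35) = 0.0065
dutch: 0.4 × 0.1 × 0.85 × (1−0.6) = 0.0136
german: 0.55 × 0.75 × 0.05 × (1−0.05) = 0.01959375
P(german | x) = 0.01959375 / 0.03969375 ≈ 0.494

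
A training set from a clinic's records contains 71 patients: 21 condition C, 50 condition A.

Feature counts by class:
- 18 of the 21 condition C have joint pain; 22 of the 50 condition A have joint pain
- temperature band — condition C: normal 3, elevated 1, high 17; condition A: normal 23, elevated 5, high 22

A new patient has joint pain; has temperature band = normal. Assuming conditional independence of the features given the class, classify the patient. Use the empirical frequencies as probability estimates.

condition C: (21/71) × (18/21) × (3/21) ≈ 0.0362173
condition A: (50/71) × (22/50) × (23/50) ≈ 0.142535
Highest score → condition A.

condition A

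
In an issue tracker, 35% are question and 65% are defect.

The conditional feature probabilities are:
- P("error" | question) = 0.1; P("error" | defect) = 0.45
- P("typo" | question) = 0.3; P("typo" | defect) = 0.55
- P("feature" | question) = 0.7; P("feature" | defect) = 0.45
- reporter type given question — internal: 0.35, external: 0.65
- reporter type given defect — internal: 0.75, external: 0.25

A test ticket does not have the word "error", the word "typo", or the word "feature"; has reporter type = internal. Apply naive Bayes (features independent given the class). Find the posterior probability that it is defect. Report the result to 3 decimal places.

question: 0.35 × (1−0.1) × (1−0.3) × (1−0.7) × 0.35 = 0.0231525
defect: 0.65 × (1−0.45) × (1−0.55) × (1−0.45) × 0.75 = 0.0663609375
P(defect | x) = 0.0663609375 / 0.0895134375 ≈ 0.741

0.741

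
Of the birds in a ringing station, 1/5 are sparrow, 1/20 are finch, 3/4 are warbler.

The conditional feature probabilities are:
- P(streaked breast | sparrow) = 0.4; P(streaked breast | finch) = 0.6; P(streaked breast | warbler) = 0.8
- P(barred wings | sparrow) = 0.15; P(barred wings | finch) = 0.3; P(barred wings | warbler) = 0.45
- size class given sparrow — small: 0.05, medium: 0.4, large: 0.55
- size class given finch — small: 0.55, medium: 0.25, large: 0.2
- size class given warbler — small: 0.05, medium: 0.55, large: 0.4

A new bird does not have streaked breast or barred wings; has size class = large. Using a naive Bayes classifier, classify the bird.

sparrow

sparrow: 0.2 × (1−0.4) × (1−0.15) × 0.55 = 0.0561
finch: 0.05 × (1−0.6) × (1−0.3) × 0.2 = 0.0028
warbler: 0.75 × (1−0.8) × (1−0.45) × 0.4 = 0.033
Highest score → sparrow.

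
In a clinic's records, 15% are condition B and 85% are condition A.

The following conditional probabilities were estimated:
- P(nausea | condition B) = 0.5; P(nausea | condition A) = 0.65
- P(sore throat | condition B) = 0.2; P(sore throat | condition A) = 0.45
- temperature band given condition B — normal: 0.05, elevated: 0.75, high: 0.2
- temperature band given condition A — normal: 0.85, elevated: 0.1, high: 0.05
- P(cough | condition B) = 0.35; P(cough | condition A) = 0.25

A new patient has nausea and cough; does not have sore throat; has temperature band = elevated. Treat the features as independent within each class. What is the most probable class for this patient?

condition B

condition B: 0.15 × 0.5 × (1−0.2) × 0.75 × 0.35 = 0.01575
condition A: 0.85 × 0.65 × (1−0.45) × 0.1 × 0.25 = 0.007596875
Highest score → condition B.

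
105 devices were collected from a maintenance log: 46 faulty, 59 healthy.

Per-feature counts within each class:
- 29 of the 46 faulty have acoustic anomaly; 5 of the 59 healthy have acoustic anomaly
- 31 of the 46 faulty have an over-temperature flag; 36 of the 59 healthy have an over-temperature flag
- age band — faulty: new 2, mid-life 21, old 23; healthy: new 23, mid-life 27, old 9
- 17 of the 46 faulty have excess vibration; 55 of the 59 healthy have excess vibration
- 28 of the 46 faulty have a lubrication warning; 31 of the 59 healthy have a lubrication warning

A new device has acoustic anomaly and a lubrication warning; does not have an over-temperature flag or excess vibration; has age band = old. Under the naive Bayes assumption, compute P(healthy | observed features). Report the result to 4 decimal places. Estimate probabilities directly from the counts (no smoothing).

faulty: (46/105) × (29/46) × (15/46) × (23/46) × (29/46) × (28/46) ≈ 0.0172803
healthy: (59/105) × (5/59) × (23/59) × (9/59) × (4/59) × (31/59) ≈ 0.000100871
P(healthy | x) = 0.000100871 / 0.017381171 ≈ 0.0058

0.0058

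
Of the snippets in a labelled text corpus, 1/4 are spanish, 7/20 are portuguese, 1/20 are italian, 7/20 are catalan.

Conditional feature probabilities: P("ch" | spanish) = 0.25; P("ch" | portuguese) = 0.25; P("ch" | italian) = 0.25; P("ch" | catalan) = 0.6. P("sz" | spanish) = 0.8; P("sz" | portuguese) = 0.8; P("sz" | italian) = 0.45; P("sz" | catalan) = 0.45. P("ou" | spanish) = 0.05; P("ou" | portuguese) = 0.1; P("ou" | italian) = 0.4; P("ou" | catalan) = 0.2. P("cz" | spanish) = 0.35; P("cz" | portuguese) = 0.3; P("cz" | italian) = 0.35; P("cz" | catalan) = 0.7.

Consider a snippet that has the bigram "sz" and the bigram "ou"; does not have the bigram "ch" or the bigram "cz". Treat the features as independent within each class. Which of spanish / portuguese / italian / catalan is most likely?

portuguese

spanish: 0.25 × (1−0.25) × 0.8 × 0.05 × (1−0.35) = 0.004875
portuguese: 0.35 × (1−0.25) × 0.8 × 0.1 × (1−0.3) = 0.0147
italian: 0.05 × (1−0.25) × 0.45 × 0.4 × (1−0.35) = 0.0043875
catalan: 0.35 × (1−0.6) × 0.45 × 0.2 × (1−0.7) = 0.00378
Highest score → portuguese.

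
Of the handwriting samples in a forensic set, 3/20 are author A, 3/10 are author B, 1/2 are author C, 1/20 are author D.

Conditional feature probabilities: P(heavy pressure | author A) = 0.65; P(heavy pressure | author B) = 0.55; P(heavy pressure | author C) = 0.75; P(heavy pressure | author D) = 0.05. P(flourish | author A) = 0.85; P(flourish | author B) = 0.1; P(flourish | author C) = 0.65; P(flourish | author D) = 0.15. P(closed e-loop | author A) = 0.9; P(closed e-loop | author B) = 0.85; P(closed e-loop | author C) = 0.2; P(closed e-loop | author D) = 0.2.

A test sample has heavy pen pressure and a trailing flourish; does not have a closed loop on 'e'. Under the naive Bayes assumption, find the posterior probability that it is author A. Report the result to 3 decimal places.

0.040

author A: 0.15 × 0.65 × 0.85 × (1−0.9) = 0.0082875
author B: 0.3 × 0.55 × 0.1 × (1−0.85) = 0.002475
author C: 0.5 × 0.75 × 0.65 × (1−0.2) = 0.195
author D: 0.05 × 0.05 × 0.15 × (1−0.2) = 0.0003
P(author A | x) = 0.0082875 / 0.2060625 ≈ 0.040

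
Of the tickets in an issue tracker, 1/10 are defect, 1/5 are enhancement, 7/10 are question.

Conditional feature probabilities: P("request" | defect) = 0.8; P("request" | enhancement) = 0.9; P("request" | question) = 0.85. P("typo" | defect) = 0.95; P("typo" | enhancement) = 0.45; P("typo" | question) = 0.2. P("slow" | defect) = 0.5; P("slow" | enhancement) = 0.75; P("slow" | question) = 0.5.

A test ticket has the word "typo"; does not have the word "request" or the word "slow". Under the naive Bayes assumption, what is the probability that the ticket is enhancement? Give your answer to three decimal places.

0.101

defect: 0.1 × (1−0.8) × 0.95 × (1−0.5) = 0.0095
enhancement: 0.2 × (1−0.9) × 0.45 × (1−0.75) = 0.00225
question: 0.7 × (1−0.85) × 0.2 × (1−0.5) = 0.0105
P(enhancement | x) = 0.00225 / 0.02225 ≈ 0.101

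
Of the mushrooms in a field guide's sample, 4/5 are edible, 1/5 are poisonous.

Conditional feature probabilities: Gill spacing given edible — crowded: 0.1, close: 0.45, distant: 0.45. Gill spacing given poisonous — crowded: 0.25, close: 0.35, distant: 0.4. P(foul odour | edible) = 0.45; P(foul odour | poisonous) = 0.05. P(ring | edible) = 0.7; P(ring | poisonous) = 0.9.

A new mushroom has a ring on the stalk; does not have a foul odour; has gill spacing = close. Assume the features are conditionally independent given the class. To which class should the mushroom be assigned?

edible

edible: 0.8 × 0.45 × (1−0.45) × 0.7 = 0.1386
poisonous: 0.2 × 0.35 × (1−0.05) × 0.9 = 0.05985
Highest score → edible.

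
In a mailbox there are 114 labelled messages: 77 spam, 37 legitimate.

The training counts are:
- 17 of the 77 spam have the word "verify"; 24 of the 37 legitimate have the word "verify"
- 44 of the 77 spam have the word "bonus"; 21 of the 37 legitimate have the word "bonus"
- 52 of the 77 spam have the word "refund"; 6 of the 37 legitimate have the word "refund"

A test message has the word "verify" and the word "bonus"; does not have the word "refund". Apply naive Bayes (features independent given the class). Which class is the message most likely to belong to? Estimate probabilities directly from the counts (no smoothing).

spam: (77/114) × (17/77) × (44/77) × (25/77) ≈ 0.0276666
legitimate: (37/114) × (24/37) × (21/37) × (31/37) ≈ 0.100111
Highest score → legitimate.

legitimate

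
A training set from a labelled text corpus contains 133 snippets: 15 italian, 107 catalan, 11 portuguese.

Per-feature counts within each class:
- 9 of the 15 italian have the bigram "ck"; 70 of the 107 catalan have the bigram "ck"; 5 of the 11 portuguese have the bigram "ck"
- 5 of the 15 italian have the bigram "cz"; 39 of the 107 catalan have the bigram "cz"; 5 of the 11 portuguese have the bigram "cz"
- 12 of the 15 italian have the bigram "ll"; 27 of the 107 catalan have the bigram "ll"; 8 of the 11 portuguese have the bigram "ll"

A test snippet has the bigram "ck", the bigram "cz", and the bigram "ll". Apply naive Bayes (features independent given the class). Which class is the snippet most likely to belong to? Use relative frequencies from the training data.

italian: (15/133) × (9/15) × (5/15) × (12/15) ≈ 0.0180451
catalan: (107/133) × (70/107) × (39/107) × (27/107) ≈ 0.0484069
portuguese: (11/133) × (5/11) × (5/11) × (8/11) ≈ 0.0124278
Highest score → catalan.

catalan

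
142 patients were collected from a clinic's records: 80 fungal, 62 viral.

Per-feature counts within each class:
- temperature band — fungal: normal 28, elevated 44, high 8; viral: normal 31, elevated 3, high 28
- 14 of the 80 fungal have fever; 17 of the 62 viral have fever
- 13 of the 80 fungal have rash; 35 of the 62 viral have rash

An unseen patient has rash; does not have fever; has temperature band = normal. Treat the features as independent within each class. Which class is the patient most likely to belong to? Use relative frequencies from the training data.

fungal: (80/142) × (28/80) × (66/80) × (13/80) ≈ 0.0264349
viral: (62/142) × (31/62) × (45/62) × (35/62) ≈ 0.089448
Highest score → viral.

viral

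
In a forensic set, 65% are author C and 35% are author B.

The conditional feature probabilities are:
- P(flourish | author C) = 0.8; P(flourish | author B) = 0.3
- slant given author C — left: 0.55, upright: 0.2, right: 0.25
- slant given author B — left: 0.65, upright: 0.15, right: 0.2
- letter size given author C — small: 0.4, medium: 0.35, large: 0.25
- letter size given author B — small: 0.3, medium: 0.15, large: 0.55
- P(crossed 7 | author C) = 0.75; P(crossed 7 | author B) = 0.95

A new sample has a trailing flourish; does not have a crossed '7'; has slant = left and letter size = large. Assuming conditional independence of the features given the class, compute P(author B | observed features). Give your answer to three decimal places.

author C: 0.65 × 0.8 × 0.55 × 0.25 × (1−0.75) = 0.017875
author B: 0.35 × 0.3 × 0.65 × 0.55 × (1−0.95) = 0.001876875
P(author B | x) = 0.001876875 / 0.019751875 ≈ 0.095

0.095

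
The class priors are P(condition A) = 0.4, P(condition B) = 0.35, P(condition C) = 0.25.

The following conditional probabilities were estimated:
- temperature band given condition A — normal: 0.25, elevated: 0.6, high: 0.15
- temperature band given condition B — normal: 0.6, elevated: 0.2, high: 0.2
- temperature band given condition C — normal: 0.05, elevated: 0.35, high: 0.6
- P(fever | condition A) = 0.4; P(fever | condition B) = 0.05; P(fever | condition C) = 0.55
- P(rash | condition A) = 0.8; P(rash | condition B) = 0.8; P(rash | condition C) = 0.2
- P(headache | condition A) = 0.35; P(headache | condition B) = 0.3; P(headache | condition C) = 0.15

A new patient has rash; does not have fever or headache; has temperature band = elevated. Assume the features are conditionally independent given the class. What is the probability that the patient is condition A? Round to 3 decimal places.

0.630

condition A: 0.4 × 0.6 × (1−0.4) × 0.8 × (1−0.35) = 0.07488
condition B: 0.35 × 0.2 × (1−0.05) × 0.8 × (1−0.3) = 0.03724
condition C: 0.25 × 0.35 × (1−0.55) × 0.2 × (1−0.15) = 0.00669375
P(condition A | x) = 0.07488 / 0.11881375 ≈ 0.630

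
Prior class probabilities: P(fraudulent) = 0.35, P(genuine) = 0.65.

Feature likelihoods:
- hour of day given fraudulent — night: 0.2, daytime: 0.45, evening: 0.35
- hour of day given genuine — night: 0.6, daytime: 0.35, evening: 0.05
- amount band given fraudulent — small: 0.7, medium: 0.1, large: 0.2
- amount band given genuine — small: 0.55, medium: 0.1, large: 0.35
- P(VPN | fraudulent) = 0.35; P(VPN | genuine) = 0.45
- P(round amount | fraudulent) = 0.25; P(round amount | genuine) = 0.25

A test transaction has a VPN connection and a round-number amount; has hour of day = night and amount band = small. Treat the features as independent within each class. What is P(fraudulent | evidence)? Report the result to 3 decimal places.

fraudulent: 0.35 × 0.2 × 0.7 × 0.35 × 0.25 = 0.0042875
genuine: 0.65 × 0.6 × 0.55 × 0.45 × 0.25 = 0.02413125
P(fraudulent | x) = 0.0042875 / 0.02841875 ≈ 0.151

0.151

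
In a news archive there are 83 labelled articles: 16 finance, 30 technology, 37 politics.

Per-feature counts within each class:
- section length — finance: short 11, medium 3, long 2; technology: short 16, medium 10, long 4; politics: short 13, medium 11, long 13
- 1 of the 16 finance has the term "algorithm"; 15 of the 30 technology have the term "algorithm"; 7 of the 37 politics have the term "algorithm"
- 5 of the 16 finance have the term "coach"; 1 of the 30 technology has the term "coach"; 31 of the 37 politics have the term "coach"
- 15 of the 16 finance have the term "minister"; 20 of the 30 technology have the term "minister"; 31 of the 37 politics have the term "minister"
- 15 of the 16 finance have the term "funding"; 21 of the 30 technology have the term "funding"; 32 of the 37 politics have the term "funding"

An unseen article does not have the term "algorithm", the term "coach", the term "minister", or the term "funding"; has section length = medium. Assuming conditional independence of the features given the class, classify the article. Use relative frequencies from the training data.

finance: (16/83) × (3/16) × (15/16) × (11/16) × (1/16) × (1/16) ≈ 0.0000910012
technology: (30/83) × (10/30) × (15/30) × (29/30) × (10/30) × (9/30) ≈ 0.00582329
politics: (37/83) × (11/37) × (30/37) × (6/37) × (6/37) × (5/37) ≈ 0.000381858
Highest score → technology.

technology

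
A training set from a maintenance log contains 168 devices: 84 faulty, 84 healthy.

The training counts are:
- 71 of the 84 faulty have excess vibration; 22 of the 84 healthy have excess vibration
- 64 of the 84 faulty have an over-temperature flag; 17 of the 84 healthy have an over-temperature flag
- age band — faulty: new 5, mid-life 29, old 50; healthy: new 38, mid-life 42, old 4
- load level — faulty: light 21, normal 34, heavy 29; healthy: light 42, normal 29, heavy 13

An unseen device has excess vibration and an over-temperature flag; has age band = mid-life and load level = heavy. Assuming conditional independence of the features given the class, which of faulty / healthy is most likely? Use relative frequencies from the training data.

faulty

faulty: (84/168) × (71/84) × (64/84) × (29/84) × (29/84) ≈ 0.0383784
healthy: (84/168) × (22/84) × (17/84) × (42/84) × (13/84) ≈ 0.00205077
Highest score → faulty.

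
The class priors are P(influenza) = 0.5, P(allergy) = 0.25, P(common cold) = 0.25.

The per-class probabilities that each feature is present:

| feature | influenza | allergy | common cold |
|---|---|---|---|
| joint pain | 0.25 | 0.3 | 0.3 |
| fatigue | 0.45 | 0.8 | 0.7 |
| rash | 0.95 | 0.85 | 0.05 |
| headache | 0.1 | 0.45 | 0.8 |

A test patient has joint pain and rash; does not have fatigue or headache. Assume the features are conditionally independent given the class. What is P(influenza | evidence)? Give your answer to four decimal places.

0.8904

influenza: 0.5 × 0.25 × (1−0.45) × 0.95 × (1−0.1) = 0.05878125
allergy: 0.25 × 0.3 × (1−0.8) × 0.85 × (1−0.45) = 0.0070125
common cold: 0.25 × 0.3 × (1−0.7) × 0.05 × (1−0.8) = 0.000225
P(influenza | x) = 0.05878125 / 0.06601875 ≈ 0.8904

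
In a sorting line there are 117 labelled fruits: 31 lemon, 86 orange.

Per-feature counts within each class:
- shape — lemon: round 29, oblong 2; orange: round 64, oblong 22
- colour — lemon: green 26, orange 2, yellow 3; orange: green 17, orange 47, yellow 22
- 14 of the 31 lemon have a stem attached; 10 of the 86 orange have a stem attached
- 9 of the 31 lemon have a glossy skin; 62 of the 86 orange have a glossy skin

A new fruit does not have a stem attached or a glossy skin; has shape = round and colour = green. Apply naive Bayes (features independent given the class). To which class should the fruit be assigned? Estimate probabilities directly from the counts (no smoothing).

lemon: (31/117) × (29/31) × (26/31) × (17/31) × (22/31) ≈ 0.0809044
orange: (86/117) × (64/86) × (17/86) × (76/86) × (24/86) ≈ 0.0266669
Highest score → lemon.

lemon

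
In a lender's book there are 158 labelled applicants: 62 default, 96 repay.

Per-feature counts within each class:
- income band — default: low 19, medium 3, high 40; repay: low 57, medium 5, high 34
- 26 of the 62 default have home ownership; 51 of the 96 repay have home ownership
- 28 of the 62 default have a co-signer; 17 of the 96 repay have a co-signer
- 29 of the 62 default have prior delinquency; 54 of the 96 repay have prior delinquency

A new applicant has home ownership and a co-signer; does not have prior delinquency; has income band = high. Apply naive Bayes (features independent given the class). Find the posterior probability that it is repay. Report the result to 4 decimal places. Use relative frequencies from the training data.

0.2576

default: (62/158) × (40/62) × (26/62) × (28/62) × (33/62) ≈ 0.0255196
repay: (96/158) × (34/96) × (51/96) × (17/96) × (42/96) ≈ 0.00885679
P(repay | x) = 0.00885679 / 0.03437639 ≈ 0.2576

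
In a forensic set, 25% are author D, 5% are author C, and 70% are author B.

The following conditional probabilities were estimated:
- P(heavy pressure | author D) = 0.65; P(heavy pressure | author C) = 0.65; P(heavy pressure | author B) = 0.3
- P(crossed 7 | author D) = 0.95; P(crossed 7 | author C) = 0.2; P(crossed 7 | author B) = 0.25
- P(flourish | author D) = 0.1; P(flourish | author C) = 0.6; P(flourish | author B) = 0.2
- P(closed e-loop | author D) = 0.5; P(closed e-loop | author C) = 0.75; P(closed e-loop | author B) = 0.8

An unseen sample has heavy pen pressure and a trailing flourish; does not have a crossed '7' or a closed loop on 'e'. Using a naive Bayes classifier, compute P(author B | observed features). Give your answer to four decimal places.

author D: 0.25 × 0.65 × (1−0.95) × 0.1 × (1−0.5) = 0.00040625
author C: 0.05 × 0.65 × (1−0.2) × 0.6 × (1−0.75) = 0.0039
author B: 0.7 × 0.3 × (1−0.25) × 0.2 × (1−0.8) = 0.0063
P(author B | x) = 0.0063 / 0.01060625 ≈ 0.5940

0.5940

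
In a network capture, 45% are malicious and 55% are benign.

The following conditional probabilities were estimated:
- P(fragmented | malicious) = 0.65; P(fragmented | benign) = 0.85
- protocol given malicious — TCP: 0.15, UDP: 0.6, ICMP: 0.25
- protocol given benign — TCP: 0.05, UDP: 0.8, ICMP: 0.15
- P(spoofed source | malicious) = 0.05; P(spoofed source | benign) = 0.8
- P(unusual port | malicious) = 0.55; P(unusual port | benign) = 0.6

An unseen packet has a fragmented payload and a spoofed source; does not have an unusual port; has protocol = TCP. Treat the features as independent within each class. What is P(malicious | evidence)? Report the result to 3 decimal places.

0.117

malicious: 0.45 × 0.65 × 0.15 × 0.05 × (1−0.55) = 0.0009871875
benign: 0.55 × 0.85 × 0.05 × 0.8 × (1−0.6) = 0.00748
P(malicious | x) = 0.0009871875 / 0.0084671875 ≈ 0.117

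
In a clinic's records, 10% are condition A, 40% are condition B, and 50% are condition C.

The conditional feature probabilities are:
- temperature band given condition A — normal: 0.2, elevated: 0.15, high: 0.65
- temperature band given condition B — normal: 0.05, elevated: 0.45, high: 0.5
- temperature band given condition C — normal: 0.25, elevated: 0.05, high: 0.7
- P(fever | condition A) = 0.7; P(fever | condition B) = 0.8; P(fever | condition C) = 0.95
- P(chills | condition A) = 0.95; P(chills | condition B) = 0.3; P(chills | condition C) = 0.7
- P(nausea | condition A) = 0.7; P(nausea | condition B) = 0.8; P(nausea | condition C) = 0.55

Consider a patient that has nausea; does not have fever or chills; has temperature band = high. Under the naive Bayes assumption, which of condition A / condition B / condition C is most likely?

condition B

condition A: 0.1 × 0.65 × (1−0.7) × (1−0.95) × 0.7 = 0.0006825
condition B: 0.4 × 0.5 × (1−0.8) × (1−0.3) × 0.8 = 0.0224
condition C: 0.5 × 0.7 × (1−0.95) × (1−0.7) × 0.55 = 0.0028875
Highest score → condition B.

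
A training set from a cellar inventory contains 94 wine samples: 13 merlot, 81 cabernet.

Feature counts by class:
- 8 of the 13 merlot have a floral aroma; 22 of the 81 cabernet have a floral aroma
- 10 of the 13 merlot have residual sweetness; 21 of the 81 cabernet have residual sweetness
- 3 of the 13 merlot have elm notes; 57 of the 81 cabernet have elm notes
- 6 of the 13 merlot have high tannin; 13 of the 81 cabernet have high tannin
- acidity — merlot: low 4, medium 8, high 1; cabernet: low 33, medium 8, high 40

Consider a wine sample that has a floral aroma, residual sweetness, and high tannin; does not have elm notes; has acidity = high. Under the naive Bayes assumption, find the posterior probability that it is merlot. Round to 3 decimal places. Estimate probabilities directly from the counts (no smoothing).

merlot: (13/94) × (8/13) × (10/13) × (10/13) × (6/13) × (1/13) ≈ 0.00178789
cabernet: (81/94) × (22/81) × (21/81) × (24/81) × (13/81) × (40/81) ≈ 0.00142491
P(merlot | x) = 0.00178789 / 0.0032128 ≈ 0.556

0.556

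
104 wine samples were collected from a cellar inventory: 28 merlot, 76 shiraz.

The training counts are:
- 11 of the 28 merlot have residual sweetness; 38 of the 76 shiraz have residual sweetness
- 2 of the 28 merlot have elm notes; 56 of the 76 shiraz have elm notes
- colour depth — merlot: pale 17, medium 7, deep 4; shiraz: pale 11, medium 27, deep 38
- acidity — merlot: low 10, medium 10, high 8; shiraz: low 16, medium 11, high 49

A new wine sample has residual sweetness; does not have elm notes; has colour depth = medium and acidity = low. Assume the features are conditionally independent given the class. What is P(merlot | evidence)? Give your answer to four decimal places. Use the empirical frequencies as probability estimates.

0.5494

merlot: (28/104) × (11/28) × (26/28) × (7/28) × (10/28) ≈ 0.00876913
shiraz: (76/104) × (38/76) × (20/76) × (27/76) × (16/76) ≈ 0.00719156
P(merlot | x) = 0.00876913 / 0.01596069 ≈ 0.5494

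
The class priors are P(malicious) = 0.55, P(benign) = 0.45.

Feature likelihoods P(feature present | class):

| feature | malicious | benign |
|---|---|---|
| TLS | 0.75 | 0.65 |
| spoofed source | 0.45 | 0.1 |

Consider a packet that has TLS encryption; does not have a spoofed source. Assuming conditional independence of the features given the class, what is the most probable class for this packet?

malicious: 0.55 × 0.75 × (1−0.45) = 0.226875
benign: 0.45 × 0.65 × (1−0.1) = 0.26325
Highest score → benign.

benign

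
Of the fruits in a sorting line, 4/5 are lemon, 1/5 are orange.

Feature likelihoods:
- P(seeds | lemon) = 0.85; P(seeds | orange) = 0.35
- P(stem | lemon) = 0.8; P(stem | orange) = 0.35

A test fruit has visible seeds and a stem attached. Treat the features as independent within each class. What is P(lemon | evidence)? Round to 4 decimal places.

lemon: 0.8 × 0.85 × 0.8 = 0.544
orange: 0.2 × 0.35 × 0.35 = 0.0245
P(lemon | x) = 0.544 / 0.5685 ≈ 0.9569

0.9569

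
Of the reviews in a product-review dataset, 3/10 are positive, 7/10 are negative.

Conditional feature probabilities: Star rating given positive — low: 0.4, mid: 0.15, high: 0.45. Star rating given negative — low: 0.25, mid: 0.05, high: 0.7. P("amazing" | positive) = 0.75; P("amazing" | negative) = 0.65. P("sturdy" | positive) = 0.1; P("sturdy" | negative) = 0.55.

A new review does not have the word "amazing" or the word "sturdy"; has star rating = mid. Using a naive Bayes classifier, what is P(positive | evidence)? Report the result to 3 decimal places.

positive: 0.3 × 0.15 × (1−0.75) × (1−0.1) = 0.010125
negative: 0.7 × 0.05 × (1−0.65) × (1−0.55) = 0.0055125
P(positive | x) = 0.010125 / 0.0156375 ≈ 0.647

0.647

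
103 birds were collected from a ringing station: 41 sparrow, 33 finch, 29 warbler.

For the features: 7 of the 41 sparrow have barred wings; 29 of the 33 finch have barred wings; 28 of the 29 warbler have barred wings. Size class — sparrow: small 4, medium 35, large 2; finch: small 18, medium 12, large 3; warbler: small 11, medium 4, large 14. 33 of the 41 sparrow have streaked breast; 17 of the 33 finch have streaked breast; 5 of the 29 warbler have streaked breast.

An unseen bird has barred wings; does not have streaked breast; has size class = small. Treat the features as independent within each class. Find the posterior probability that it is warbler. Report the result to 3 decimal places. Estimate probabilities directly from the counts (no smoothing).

0.530

sparrow: (41/103) × (7/41) × (4/41) × (8/41) ≈ 0.00129373
finch: (33/103) × (29/33) × (18/33) × (16/33) ≈ 0.0744604
warbler: (29/103) × (28/29) × (11/29) × (24/29) ≈ 0.0853353
P(warbler | x) = 0.0853353 / 0.16108943 ≈ 0.530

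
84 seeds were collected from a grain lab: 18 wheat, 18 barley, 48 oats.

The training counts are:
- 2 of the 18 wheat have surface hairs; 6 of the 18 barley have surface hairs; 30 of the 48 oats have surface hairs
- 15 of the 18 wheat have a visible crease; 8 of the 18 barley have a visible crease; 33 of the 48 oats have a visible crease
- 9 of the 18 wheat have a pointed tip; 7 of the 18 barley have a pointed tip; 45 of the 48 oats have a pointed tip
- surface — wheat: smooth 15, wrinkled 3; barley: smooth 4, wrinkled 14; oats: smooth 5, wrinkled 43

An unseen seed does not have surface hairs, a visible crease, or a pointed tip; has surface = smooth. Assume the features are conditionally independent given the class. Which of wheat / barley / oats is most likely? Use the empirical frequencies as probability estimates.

wheat: (18/84) × (16/18) × (3/18) × (9/18) × (15/18) ≈ 0.0132275
barley: (18/84) × (12/18) × (10/18) × (11/18) × (4/18) ≈ 0.010778
oats: (48/84) × (18/48) × (15/48) × (3/48) × (5/48) ≈ 0.000435965
Highest score → wheat.

wheat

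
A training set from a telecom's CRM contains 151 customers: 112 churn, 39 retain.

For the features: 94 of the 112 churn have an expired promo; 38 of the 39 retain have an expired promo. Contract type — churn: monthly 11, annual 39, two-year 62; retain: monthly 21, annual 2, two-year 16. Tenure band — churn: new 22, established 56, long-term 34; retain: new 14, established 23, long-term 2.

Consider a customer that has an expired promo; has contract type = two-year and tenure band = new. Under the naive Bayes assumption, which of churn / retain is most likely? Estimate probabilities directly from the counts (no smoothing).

churn

churn: (112/151) × (94/112) × (62/112) × (22/112) ≈ 0.0676907
retain: (39/151) × (38/39) × (16/39) × (14/39) ≈ 0.0370617
Highest score → churn.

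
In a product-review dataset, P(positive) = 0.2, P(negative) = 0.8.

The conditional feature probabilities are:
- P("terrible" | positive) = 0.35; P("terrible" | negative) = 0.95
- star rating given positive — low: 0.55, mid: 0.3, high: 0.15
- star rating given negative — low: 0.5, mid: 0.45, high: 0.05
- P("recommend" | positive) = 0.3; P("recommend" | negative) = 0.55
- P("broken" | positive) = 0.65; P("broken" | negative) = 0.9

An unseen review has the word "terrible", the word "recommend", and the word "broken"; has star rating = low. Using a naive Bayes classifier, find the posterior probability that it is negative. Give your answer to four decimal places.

0.9616

positive: 0.2 × 0.35 × 0.55 × 0.3 × 0.65 = 0.0075075
negative: 0.8 × 0.95 × 0.5 × 0.55 × 0.9 = 0.1881
P(negative | x) = 0.1881 / 0.1956075 ≈ 0.9616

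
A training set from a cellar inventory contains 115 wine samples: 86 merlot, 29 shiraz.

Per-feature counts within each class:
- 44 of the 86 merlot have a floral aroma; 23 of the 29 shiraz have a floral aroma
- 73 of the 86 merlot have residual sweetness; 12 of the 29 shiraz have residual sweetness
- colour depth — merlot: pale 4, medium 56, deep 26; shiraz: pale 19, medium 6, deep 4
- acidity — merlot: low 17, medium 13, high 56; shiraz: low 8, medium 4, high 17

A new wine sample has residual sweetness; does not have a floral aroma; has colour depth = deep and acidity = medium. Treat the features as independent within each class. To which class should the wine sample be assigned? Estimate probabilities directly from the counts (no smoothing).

merlot

merlot: (86/115) × (42/86) × (73/86) × (26/86) × (13/86) ≈ 0.0141676
shiraz: (29/115) × (6/29) × (12/29) × (4/29) × (4/29) ≈ 0.000410734
Highest score → merlot.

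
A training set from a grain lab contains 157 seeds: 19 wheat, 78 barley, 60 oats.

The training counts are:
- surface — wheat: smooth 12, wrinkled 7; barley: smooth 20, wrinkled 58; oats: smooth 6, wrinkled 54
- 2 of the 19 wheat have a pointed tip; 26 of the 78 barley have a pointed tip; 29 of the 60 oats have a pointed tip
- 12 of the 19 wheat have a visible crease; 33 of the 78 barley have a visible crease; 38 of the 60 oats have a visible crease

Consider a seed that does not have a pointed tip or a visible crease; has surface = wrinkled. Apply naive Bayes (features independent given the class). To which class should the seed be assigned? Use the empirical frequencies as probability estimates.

barley

wheat: (19/157) × (7/19) × (17/19) × (7/19) ≈ 0.0146973
barley: (78/157) × (58/78) × (52/78) × (45/78) ≈ 0.142087
oats: (60/157) × (54/60) × (31/60) × (22/60) ≈ 0.0651592
Highest score → barley.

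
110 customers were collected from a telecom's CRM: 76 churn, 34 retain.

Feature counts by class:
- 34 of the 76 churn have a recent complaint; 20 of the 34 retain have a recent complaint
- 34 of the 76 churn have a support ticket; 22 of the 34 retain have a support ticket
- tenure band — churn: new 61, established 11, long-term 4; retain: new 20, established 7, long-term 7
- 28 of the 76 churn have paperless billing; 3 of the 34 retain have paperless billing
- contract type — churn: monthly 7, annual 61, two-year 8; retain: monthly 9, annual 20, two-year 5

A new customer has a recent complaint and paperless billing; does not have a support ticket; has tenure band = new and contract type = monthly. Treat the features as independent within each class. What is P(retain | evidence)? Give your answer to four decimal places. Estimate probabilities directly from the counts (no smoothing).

0.1593

churn: (76/110) × (34/76) × (42/76) × (61/76) × (28/76) × (7/76) ≈ 0.00465229
retain: (34/110) × (20/34) × (12/34) × (20/34) × (3/34) × (9/34) ≈ 0.000881651
P(retain | x) = 0.000881651 / 0.005533941 ≈ 0.1593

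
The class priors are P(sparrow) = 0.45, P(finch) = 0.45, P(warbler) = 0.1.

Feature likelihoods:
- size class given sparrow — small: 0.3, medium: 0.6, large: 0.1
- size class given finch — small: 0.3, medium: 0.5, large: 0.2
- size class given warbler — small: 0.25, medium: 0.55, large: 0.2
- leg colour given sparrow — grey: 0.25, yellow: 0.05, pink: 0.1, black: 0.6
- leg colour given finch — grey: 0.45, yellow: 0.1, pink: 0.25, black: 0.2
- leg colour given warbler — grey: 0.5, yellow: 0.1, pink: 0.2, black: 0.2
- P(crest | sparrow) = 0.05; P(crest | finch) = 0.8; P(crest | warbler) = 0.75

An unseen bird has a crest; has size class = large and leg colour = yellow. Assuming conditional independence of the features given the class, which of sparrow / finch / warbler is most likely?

finch

sparrow: 0.45 × 0.1 × 0.05 × 0.05 = 0.0001125
finch: 0.45 × 0.2 × 0.1 × 0.8 = 0.0072
warbler: 0.1 × 0.2 × 0.1 × 0.75 = 0.0015
Highest score → finch.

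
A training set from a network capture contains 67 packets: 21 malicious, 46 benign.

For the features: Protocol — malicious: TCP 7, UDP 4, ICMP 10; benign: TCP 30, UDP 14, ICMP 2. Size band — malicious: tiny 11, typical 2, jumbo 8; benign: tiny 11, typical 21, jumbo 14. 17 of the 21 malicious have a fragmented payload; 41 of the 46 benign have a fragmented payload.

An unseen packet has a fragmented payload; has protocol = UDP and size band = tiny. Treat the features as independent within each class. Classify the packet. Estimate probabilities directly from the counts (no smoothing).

malicious: (21/67) × (4/21) × (11/21) × (17/21) ≈ 0.0253156
benign: (46/67) × (14/46) × (11/46) × (41/46) ≈ 0.0445363
Highest score → benign.

benign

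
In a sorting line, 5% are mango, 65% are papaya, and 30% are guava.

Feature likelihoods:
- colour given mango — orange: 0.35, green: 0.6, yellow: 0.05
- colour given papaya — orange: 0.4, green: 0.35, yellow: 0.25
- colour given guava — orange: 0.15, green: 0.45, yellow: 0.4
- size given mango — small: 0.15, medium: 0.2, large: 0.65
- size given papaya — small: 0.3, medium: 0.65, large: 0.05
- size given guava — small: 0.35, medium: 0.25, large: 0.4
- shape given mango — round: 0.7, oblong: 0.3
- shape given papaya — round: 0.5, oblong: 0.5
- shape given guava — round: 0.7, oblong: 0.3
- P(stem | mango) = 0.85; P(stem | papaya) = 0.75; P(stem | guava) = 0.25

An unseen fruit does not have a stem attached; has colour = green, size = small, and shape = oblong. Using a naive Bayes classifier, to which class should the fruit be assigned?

mango: 0.05 × 0.6 × 0.15 × 0.3 × (1−0.85) = 0.0002025
papaya: 0.65 × 0.35 × 0.3 × 0.5 × (1−0.75) = 0.00853125
guava: 0.3 × 0.45 × 0.35 × 0.3 × (1−0.25) = 0.01063125
Highest score → guava.

guava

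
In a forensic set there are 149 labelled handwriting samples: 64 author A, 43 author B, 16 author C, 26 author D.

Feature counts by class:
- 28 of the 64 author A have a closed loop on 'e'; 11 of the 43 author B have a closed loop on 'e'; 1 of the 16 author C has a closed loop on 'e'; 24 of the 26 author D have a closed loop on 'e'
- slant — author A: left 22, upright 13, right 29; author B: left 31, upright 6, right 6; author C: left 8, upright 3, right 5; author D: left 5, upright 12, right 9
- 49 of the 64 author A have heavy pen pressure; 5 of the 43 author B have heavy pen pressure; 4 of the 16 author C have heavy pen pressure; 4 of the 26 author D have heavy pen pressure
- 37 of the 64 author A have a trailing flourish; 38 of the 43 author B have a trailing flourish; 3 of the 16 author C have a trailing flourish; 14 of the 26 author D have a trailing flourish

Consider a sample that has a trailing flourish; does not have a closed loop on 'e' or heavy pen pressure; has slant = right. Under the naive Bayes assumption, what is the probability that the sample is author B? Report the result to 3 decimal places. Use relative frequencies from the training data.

0.523

author A: (64/149) × (36/64) × (29/64) × (15/64) × (37/64) ≈ 0.0148343
author B: (43/149) × (32/43) × (6/43) × (38/43) × (38/43) ≈ 0.0234033
author C: (16/149) × (15/16) × (5/16) × (12/16) × (3/16) ≈ 0.00442402
author D: (26/149) × (2/26) × (9/26) × (22/26) × (14/26) ≈ 0.00211698
P(author B | x) = 0.0234033 / 0.0447786 ≈ 0.523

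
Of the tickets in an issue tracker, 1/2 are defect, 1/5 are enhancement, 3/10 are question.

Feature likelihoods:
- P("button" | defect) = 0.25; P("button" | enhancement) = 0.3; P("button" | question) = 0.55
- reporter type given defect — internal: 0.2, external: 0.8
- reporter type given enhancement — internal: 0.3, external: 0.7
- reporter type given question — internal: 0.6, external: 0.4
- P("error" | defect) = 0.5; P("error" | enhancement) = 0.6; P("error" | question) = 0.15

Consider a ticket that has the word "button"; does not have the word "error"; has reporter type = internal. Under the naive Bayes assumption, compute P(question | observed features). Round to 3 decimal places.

0.810

defect: 0.5 × 0.25 × 0.2 × (1−0.5) = 0.0125
enhancement: 0.2 × 0.3 × 0.3 × (1−0.6) = 0.0072
question: 0.3 × 0.55 × 0.6 × (1−0.15) = 0.08415
P(question | x) = 0.08415 / 0.10385 ≈ 0.810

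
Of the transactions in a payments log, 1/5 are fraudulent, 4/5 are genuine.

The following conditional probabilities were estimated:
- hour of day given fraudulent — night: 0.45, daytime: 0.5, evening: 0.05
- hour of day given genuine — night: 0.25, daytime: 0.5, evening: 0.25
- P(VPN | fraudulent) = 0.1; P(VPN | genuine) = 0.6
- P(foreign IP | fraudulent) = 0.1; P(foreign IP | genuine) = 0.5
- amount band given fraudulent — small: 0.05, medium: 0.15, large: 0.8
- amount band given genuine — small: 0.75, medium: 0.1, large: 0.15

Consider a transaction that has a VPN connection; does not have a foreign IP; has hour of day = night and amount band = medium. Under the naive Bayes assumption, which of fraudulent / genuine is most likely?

fraudulent: 0.2 × 0.45 × 0.1 × (1−0.1) × 0.15 = 0.001215
genuine: 0.8 × 0.25 × 0.6 × (1−0.5) × 0.1 = 0.006
Highest score → genuine.

genuine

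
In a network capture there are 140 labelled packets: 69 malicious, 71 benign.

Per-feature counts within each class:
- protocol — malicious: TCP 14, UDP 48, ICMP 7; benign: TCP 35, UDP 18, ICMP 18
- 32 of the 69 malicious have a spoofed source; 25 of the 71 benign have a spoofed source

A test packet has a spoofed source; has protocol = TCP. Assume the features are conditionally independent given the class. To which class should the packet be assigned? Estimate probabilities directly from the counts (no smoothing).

benign

malicious: (69/140) × (14/69) × (32/69) ≈ 0.0463768
benign: (71/140) × (35/71) × (25/71) ≈ 0.0880282
Highest score → benign.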